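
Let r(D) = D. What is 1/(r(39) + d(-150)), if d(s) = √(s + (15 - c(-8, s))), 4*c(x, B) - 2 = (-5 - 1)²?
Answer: 78/3331 - 17*I*√2/3331 ≈ 0.023416 - 0.0072175*I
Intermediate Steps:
c(x, B) = 19/2 (c(x, B) = ½ + (-5 - 1)²/4 = ½ + (¼)*(-6)² = ½ + (¼)*36 = ½ + 9 = 19/2)
d(s) = √(11/2 + s) (d(s) = √(s + (15 - 1*19/2)) = √(s + (15 - 19/2)) = √(s + 11/2) = √(11/2 + s))
1/(r(39) + d(-150)) = 1/(39 + √(22 + 4*(-150))/2) = 1/(39 + √(22 - 600)/2) = 1/(39 + √(-578)/2) = 1/(39 + (17*I*√2)/2) = 1/(39 + 17*I*√2/2)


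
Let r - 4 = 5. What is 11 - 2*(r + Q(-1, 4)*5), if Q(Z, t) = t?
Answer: -47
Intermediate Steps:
r = 9 (r = 4 + 5 = 9)
11 - 2*(r + Q(-1, 4)*5) = 11 - 2*(9 + 4*5) = 11 - 2*(9 + 20) = 11 - 2*29 = 11 - 58 = -47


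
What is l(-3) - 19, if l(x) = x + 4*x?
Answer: -34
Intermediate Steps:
l(x) = 5*x
l(-3) - 19 = 5*(-3) - 19 = -15 - 19 = -34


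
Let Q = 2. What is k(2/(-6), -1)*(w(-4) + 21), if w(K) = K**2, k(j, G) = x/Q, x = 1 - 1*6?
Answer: -185/2 ≈ -92.500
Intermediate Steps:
x = -5 (x = 1 - 6 = -5)
k(j, G) = -5/2
k(2/(-6), -1)*(w(-4) + 21) = -5*((-4)**2 + 21)/2 = -5*(16 + 21)/2 = -5/2*37 = -185/2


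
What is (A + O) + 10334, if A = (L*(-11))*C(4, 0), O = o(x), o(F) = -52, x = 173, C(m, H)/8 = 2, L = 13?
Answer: 7994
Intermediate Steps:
C(m, H) = 16 (C(m, H) = 8*2 = 16)
O = -52
A = -2288 (A = (13*(-11))*16 = -143*16 = -2288)
(A + O) + 10334 = (-2288 - 52) + 10334 = -2340 + 10334 = 7994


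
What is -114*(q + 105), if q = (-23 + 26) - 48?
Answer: -6840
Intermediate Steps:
q = -45 (q = 3 - 48 = -45)
-114*(q + 105) = -114*(-45 + 105) = -114*60 = -6840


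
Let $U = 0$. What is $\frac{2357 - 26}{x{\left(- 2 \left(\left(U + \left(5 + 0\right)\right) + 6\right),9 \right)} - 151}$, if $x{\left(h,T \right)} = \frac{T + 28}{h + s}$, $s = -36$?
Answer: $- \frac{135198}{8795} \approx -15.372$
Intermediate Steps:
$x{\left(h,T \right)} = \frac{28 + T}{-36 + h}$ ($x{\left(h,T \right)} = \frac{T + 28}{h - 36} = \frac{28 + T}{-36 + h}$)
$\frac{2357 - 26}{x{\left(- 2 \left(\left(U + \left(5 + 0\right)\right) + 6\right),9 \right)} - 151} = \frac{2357 - 26}{\frac{28 + 9}{-36 - 2 \left(\left(0 + \left(5 + 0\right)\right) + 6\right)} - 151} = \frac{2331}{\frac{1}{-36 - 2 \left(\left(0 + 5\right) + 6\right)} 37 - 151} = \frac{2331}{\frac{1}{-36 - 2 \left(5 + 6\right)} 37 - 151} = \frac{2331}{\frac{1}{-36 - 22} \cdot 37 - 151} = \frac{2331}{\frac{1}{-58} \cdot 37 - 151} = \frac{2331}{\left(- \frac{1}{58}\right) 37 - 151} = \frac{2331}{- \frac{37}{58} - 151} = \frac{2331}{- \frac{8795}{58}} = 2331 \left(- \frac{58}{8795}\right) = - \frac{135198}{8795}$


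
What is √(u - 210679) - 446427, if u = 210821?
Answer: -446427 + √142 ≈ -4.4642e+5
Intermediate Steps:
√(u - 210679) - 446427 = √(210821 - 210679) - 446427 = √142 - 446427 = -446427 + √142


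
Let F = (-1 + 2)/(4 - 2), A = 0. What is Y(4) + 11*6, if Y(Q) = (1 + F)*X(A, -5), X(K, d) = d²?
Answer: 207/2 ≈ 103.50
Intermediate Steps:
F = ½ (F = 1/2 = 1*(½) = ½ ≈ 0.50000)
Y(Q) = 75/2 (Y(Q) = (1 + ½)*(-5)² = (3/2)*25 = 75/2)
Y(4) + 11*6 = 75/2 + 11*6 = 75/2 + 66 = 207/2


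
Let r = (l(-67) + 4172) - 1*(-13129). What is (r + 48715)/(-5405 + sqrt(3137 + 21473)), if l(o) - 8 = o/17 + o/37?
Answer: -650565822/53217803 - 13841826*sqrt(24610)/6120047345 ≈ -12.579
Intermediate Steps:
l(o) = 8 + 54*o/629 (l(o) = 8 + (o/17 + o/37) = 8 + 54*o/629)
r = 10883743/629 (r = ((8 + (54/629)*(-67)) + 4172) - 1*(-13129) = ((8 - 3618/629) + 4172) + 13129 = (1414/629 + 4172) + 13129 = 2625602/629 + 13129 = 10883743/629 ≈ 17303.)
(r + 48715)/(-5405 + sqrt(3137 + 21473)) = (10883743/629 + 48715)/(-5405 + sqrt(3137 + 21473)) = 41525478/(629*(-5405 + sqrt(24610)))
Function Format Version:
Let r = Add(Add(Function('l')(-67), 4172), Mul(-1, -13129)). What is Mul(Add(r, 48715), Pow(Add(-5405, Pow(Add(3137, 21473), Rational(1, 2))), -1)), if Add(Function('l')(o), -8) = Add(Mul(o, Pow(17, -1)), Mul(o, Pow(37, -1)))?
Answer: Add(Rational(-650565822, 53217803), Mul(Rational(-13841826, 6120047345), Pow(24610, Rational(1, 2)))) ≈ -12.579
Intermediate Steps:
Function('l')(o) = Add(8, Mul(Rational(54, 629), o)) (Function('l')(o) = Add(8, Add(Mul(o, Pow(17, -1)), Mul(o, Pow(37, -1)))) = Add(8, Add(Mul(o, Rational(1, 17)), Mul(o, Rational(1, 37)))) = Add(8, Add(Mul(Rational(1, 17), o), Mul(Rational(1, 37), o))) = Add(8, Mul(Rational(54, 629), o)))
r = Rational(10883743, 629) (r = Add(Add(Add(8, Mul(Rational(54, 629), -67)), 4172), Mul(-1, -13129)) = Add(Add(Add(8, Rational(-3618, 629)), 4172), 13129) = Add(Add(Rational(1414, 629), 4172), 13129) = Add(Rational(2625602, 629), 13129) = Rational(10883743, 629) ≈ 17303.)
Mul(Add(r, 48715), Pow(Add(-5405, Pow(Add(3137, 21473), Rational(1, 2))), -1)) = Mul(Add(Rational(10883743, 629), 48715), Pow(Add(-5405, Pow(Add(3137, 21473), Rational(1, 2))), -1)) = Mul(Rational(41525478, 629), Pow(Add(-5405, Pow(24610, Rational(1, 2))), -1))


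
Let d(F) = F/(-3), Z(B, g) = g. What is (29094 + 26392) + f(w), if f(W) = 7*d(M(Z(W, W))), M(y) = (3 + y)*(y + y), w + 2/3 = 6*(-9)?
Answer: 1142242/27 ≈ 42305.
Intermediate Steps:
w = -164/3 (w = -⅔ + 6*(-9) = -⅔ - 54 = -164/3 ≈ -54.667)
M(y) = 2*y*(3 + y) (M(y) = (3 + y)*(2*y) = 2*y*(3 + y))
d(F) = -F/3 (d(F) = F*(-⅓) = -F/3)
f(W) = -14*W*(3 + W)/3 (f(W) = 7*(-2*W*(3 + W)/3) = -14*W*(3 + W)/3)
(29094 + 26392) + f(w) = (29094 + 26392) - 14/3*(-164/3)*(3 - 164/3) = 55486 - 14/3*(-164/3)*(-155/3) = 55486 - 355880/27 = 1142242/27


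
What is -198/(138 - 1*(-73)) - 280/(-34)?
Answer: 26174/3587 ≈ 7.2969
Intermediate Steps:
-198/(138 - 1*(-73)) - 280/(-34) = -198/(138 + 73) - 280*(-1/34) = -198/211 + 140/17 = 26174/3587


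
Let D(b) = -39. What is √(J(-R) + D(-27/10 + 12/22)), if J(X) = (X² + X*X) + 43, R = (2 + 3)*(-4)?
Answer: 2*√201 ≈ 28.355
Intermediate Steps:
R = -20 (R = 5*(-4) = -20)
J(X) = 43 + 2*X² (J(X) = (X² + X²) + 43 = 2*X² + 43 = 43 + 2*X²)
√(J(-R) + D(-27/10 + 12/22)) = √((43 + 2*(-1*(-20))²) - 39) = √((43 + 2*20²) - 39) = √((43 + 2*400) - 39) = √((43 + 800) - 39) = √(843 - 39) = √804 = 2*√201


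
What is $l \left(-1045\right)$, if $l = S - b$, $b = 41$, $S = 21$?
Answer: $20900$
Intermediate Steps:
$l = -20$ ($l = 21 - 41 = -20$)
$l \left(-1045\right) = \left(-20\right) \left(-1045\right) = 20900$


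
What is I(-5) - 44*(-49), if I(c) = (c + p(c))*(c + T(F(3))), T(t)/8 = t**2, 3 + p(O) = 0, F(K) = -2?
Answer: 1940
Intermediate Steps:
p(O) = -3 (p(O) = -3 + 0 = -3)
T(t) = 8*t**2
I(c) = (-3 + c)*(32 + c) (I(c) = (c - 3)*(c + 8*(-2)**2) = (-3 + c)*(c + 8*4) = (-3 + c)*(c + 32) = (-3 + c)*(32 + c))
I(-5) - 44*(-49) = (-96 + (-5)**2 + 29*(-5)) - 44*(-49) = (-96 + 25 - 145) + 2156 = -216 + 2156 = 1940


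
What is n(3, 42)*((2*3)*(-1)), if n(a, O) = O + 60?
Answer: -612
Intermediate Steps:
n(a, O) = 60 + O
n(3, 42)*((2*3)*(-1)) = (60 + 42)*((2*3)*(-1)) = 102*(6*(-1)) = 102*(-6) = -612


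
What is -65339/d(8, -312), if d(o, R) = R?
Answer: 65339/312 ≈ 209.42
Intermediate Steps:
-65339/d(8, -312) = -65339/(-312) = -65339*(-1/312) = 65339/312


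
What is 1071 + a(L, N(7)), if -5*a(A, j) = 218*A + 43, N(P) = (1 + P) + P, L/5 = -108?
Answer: 123032/5 ≈ 24606.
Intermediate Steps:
L = -540 (L = 5*(-108) = -540)
N(P) = 1 + 2*P
a(A, j) = -43/5 - 218*A/5 (a(A, j) = -(218*A + 43)/5 = -(43 + 218*A)/5 = -43/5 - 218*A/5)
1071 + a(L, N(7)) = 1071 + (-43/5 - 218/5*(-540)) = 1071 + (-43/5 + 23544) = 1071 + 117677/5 = 123032/5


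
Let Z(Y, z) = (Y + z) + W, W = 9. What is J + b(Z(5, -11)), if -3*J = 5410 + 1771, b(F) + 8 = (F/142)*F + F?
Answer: -1021805/426 ≈ -2398.6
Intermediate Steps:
Z(Y, z) = 9 + Y + z (Z(Y, z) = (Y + z) + 9 = 9 + Y + z)
b(F) = -8 + F + F²/142 (b(F) = -8 + ((F/142)*F + F) = -8 + (F²/142 + F) = -8 + (F + F²/142) = -8 + F + F²/142)
J = -7181/3 (J = -(5410 + 1771)/3 = -⅓*7181 = -7181/3 ≈ -2393.7)
J + b(Z(5, -11)) = -7181/3 + (-8 + (9 + 5 - 11) + (9 + 5 - 11)²/142) = -7181/3 + (-8 + 3 + (1/142)*3²) = -7181/3 + (-8 + 3 + (1/142)*9) = -7181/3 + (-8 + 3 + 9/142) = -7181/3 - 701/142 = -1021805/426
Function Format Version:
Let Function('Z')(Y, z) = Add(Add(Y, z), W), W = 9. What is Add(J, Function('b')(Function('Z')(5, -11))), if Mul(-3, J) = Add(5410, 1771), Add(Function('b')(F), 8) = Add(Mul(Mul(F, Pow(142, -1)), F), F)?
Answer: Rational(-1021805, 426) ≈ -2398.6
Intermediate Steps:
Function('Z')(Y, z) = Add(9, Y, z) (Function('Z')(Y, z) = Add(Add(Y, z), 9) = Add(9, Y, z))
Function('b')(F) = Add(-8, F, Mul(Rational(1, 142), Pow(F, 2))) (Function('b')(F) = Add(-8, Add(Mul(Mul(F, Pow(142, -1)), F), F)) = Add(-8, Add(Mul(Mul(F, Rational(1, 142)), F), F)) = Add(-8, Add(Mul(Mul(Rational(1, 142), F), F), F)) = Add(-8, Add(Mul(Rational(1, 142), Pow(F, 2)), F)) = Add(-8, Add(F, Mul(Rational(1, 142), Pow(F, 2)))) = Add(-8, F, Mul(Rational(1, 142), Pow(F, 2))))
J = Rational(-7181, 3) (J = Mul(Rational(-1, 3), Add(5410, 1771)) = Mul(Rational(-1, 3), 7181) = Rational(-7181, 3) ≈ -2393.7)
Add(J, Function('b')(Function('Z')(5, -11))) = Add(Rational(-7181, 3), Add(-8, Add(9, 5, -11), Mul(Rational(1, 142), Pow(Add(9, 5, -11), 2)))) = Add(Rational(-7181, 3), Add(-8, 3, Mul(Rational(1, 142), Pow(3, 2)))) = Add(Rational(-7181, 3), Add(-8, 3, Mul(Rational(1, 142), 9))) = Add(Rational(-7181, 3), Add(-8, 3, Rational(9, 142))) = Add(Rational(-7181, 3), Rational(-701, 142)) = Rational(-1021805, 426)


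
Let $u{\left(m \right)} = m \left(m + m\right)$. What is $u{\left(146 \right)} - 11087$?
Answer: $31545$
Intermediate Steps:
$u{\left(m \right)} = 2 m^{2}$ ($u{\left(m \right)} = m 2 m = 2 m^{2}$)
$u{\left(146 \right)} - 11087 = 2 \cdot 146^{2} - 11087 = 2 \cdot 21316 - 11087 = 42632 - 11087 = 31545$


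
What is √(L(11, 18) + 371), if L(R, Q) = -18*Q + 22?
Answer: √69 ≈ 8.3066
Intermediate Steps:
L(R, Q) = 22 - 18*Q
√(L(11, 18) + 371) = √((22 - 18*18) + 371) = √((22 - 324) + 371) = √(-302 + 371) = √69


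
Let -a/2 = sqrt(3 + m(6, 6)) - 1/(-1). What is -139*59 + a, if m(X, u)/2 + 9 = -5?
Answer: -8203 - 10*I ≈ -8203.0 - 10.0*I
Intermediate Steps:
m(X, u) = -28 (m(X, u) = -18 + 2*(-5) = -18 - 10 = -28)
a = -2 - 10*I (a = -2*(sqrt(3 - 28) - 1/(-1)) = -2*(sqrt(-25) - 1*(-1)) = -2*(5*I + 1) = -2*(1 + 5*I) = -2 - 10*I ≈ -2.0 - 10.0*I)
-139*59 + a = -139*59 + (-2 - 10*I) = -8201 + (-2 - 10*I) = -8203 - 10*I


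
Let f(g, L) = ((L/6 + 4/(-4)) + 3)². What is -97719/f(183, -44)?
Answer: -879471/256 ≈ -3435.4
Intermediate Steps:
f(g, L) = (2 + L/6)² (f(g, L) = ((L*(⅙) + 4*(-¼)) + 3)² = ((L/6 - 1) + 3)² = ((-1 + L/6) + 3)² = (2 + L/6)²)
-97719/f(183, -44) = -97719*36/(12 - 44)² = -97719/((1/36)*(-32)²) = -97719/((1/36)*1024) = -97719/256/9 = -97719*9/256 = -879471/256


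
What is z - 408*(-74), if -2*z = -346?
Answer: 30365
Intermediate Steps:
z = 173 (z = -½*(-346) = 173)
z - 408*(-74) = 173 - 408*(-74) = 173 + 30192 = 30365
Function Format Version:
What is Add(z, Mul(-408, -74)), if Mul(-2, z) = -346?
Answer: 30365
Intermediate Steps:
z = 173 (z = Mul(Rational(-1, 2), -346) = 173)
Add(z, Mul(-408, -74)) = Add(173, Mul(-408, -74)) = Add(173, 30192) = 30365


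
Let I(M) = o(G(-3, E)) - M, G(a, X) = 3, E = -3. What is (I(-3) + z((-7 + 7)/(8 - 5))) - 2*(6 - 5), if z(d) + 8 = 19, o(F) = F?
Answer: 15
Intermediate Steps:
I(M) = 3 - M
z(d) = 11 (z(d) = -8 + 19 = 11)
(I(-3) + z((-7 + 7)/(8 - 5))) - 2*(6 - 5) = ((3 - 1*(-3)) + 11) - 2*(6 - 5) = ((3 + 3) + 11) - 2*1 = (6 + 11) - 2 = 17 - 2 = 15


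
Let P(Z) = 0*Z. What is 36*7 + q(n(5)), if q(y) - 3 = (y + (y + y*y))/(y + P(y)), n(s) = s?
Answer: 262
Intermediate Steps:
P(Z) = 0
q(y) = 3 + (y² + 2*y)/y (q(y) = 3 + (y + (y + y*y))/(y + 0) = 3 + (y + (y + y²))/y = 3 + (y² + 2*y)/y)
36*7 + q(n(5)) = 36*7 + (5 + 5) = 252 + 10 = 262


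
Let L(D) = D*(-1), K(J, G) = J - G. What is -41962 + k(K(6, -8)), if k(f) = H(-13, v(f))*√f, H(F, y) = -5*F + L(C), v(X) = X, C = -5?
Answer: -41962 + 70*√14 ≈ -41700.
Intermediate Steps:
L(D) = -D
H(F, y) = 5 - 5*F (H(F, y) = -5*F - 1*(-5) = -5*F + 5 = 5 - 5*F)
k(f) = 70*√f (k(f) = (5 - 5*(-13))*√f = (5 + 65)*√f = 70*√f)
-41962 + k(K(6, -8)) = -41962 + 70*√(6 - 1*(-8)) = -41962 + 70*√(6 + 8) = -41962 + 70*√14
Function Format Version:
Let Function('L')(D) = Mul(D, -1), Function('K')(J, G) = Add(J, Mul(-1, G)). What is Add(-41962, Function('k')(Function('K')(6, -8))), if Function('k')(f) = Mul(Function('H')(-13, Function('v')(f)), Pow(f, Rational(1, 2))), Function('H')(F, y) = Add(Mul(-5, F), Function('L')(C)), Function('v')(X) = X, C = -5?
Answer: Add(-41962, Mul(70, Pow(14, Rational(1, 2)))) ≈ -41700.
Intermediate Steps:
Function('L')(D) = Mul(-1, D)
Function('H')(F, y) = Add(5, Mul(-5, F)) (Function('H')(F, y) = Add(Mul(-5, F), Mul(-1, -5)) = Add(Mul(-5, F), 5) = Add(5, Mul(-5, F)))
Function('k')(f) = Mul(70, Pow(f, Rational(1, 2))) (Function('k')(f) = Mul(Add(5, Mul(-5, -13)), Pow(f, Rational(1, 2))) = Mul(Add(5, 65), Pow(f, Rational(1, 2))) = Mul(70, Pow(f, Rational(1, 2))))
Add(-41962, Function('k')(Function('K')(6, -8))) = Add(-41962, Mul(70, Pow(Add(6, Mul(-1, -8)), Rational(1, 2)))) = Add(-41962, Mul(70, Pow(Add(6, 8), Rational(1, 2)))) = Add(-41962, Mul(70, Pow(14, Rational(1, 2))))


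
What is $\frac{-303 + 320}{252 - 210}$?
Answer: $\frac{17}{42} \approx 0.40476$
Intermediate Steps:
$\frac{-303 + 320}{252 - 210} = \frac{17}{252 - 210} = \frac{17}{42}$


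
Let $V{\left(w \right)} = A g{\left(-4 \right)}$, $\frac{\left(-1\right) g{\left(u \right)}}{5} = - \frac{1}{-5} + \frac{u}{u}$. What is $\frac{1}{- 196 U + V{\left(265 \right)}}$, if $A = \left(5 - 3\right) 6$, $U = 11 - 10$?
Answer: $- \frac{1}{268} \approx -0.0037313$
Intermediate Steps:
$g{\left(u \right)} = -6$ ($g{\left(u \right)} = - 5 \left(- \frac{1}{-5} + \frac{u}{u}\right) = - 5 \left(\left(-1\right) \left(- \frac{1}{5}\right) + 1\right) = - 5 \left(\frac{1}{5} + 1\right) = \left(-5\right) \frac{6}{5} = -6$)
$U = 1$ ($U = 11 - 10 = 1$)
$A = 12$ ($A = 2 \cdot 6 = 12$)
$V{\left(w \right)} = -72$ ($V{\left(w \right)} = 12 \left(-6\right) = -72$)
$\frac{1}{- 196 U + V{\left(265 \right)}} = \frac{1}{\left(-196\right) 1 - 72} = \frac{1}{-196 - 72} = \frac{1}{-268} = - \frac{1}{268}$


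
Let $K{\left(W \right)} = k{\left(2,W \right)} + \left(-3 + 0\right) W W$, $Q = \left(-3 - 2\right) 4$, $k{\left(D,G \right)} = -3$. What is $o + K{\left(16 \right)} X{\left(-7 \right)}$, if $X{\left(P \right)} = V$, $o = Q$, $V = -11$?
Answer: $8461$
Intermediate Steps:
$Q = -20$ ($Q = \left(-5\right) 4 = -20$)
$K{\left(W \right)} = -3 - 3 W^{2}$ ($K{\left(W \right)} = -3 + \left(-3 + 0\right) W W = -3 + - 3 W W = -3 - 3 W^{2}$)
$o = -20$
$X{\left(P \right)} = -11$
$o + K{\left(16 \right)} X{\left(-7 \right)} = -20 + \left(-3 - 3 \cdot 16^{2}\right) \left(-11\right) = -20 + \left(-3 - 768\right) \left(-11\right) = -20 - -8481 = -20 + 8481 = 8461$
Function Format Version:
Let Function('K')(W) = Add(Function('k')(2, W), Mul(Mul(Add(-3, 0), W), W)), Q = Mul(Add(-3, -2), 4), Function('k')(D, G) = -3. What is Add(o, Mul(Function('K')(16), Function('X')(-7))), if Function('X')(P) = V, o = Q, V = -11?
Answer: 8461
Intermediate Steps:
Q = -20 (Q = Mul(-5, 4) = -20)
Function('K')(W) = Add(-3, Mul(-3, Pow(W, 2))) (Function('K')(W) = Add(-3, Mul(Mul(Add(-3, 0), W), W)) = Add(-3, Mul(Mul(-3, W), W)) = Add(-3, Mul(-3, Pow(W, 2))))
o = -20
Function('X')(P) = -11
Add(o, Mul(Function('K')(16), Function('X')(-7))) = Add(-20, Mul(Add(-3, Mul(-3, Pow(16, 2))), -11)) = Add(-20, Mul(Add(-3, Mul(-3, 256)), -11)) = Add(-20, Mul(Add(-3, -768), -11)) = Add(-20, Mul(-771, -11)) = Add(-20, 8481) = 8461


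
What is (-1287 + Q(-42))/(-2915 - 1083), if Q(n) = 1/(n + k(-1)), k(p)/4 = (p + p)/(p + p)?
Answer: 48907/151924 ≈ 0.32192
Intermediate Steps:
k(p) = 4 (k(p) = 4*((p + p)/(p + p)) = 4*((2*p)/((2*p))) = 4*((2*p)*(1/(2*p))) = 4*1 = 4)
Q(n) = 1/(4 + n) (Q(n) = 1/(n + 4) = 1/(4 + n))
(-1287 + Q(-42))/(-2915 - 1083) = (-1287 + 1/(4 - 42))/(-2915 - 1083) = (-1287 + 1/(-38))/(-3998) = (-1287 - 1/38)*(-1/3998) = -48907/38*(-1/3998) = 48907/151924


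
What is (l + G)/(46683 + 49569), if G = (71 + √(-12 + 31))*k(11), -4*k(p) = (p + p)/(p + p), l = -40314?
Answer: -161327/385008 - √19/385008 ≈ -0.41903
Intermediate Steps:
k(p) = -¼ (k(p) = -(p + p)/(4*(p + p)) = -2*p/(4*(2*p)) = -2*p*1/(2*p)/4 = -¼*1 = -¼)
G = -71/4 - √19/4 (G = (71 + √(-12 + 31))*(-¼) = (71 + √19)*(-¼) = -71/4 - √19/4 ≈ -18.840)
(l + G)/(46683 + 49569) = (-40314 + (-71/4 - √19/4))/(46683 + 49569) = (-161327/4 - √19/4)/96252 = (-161327/4 - √19/4)*(1/96252) = -161327/385008 - √19/385008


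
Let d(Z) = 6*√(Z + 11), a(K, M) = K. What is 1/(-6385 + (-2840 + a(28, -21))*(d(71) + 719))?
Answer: -225357/454478388209 + 5624*√82/1363435164627 ≈ -4.5851e-7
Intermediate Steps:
d(Z) = 6*√(11 + Z)
1/(-6385 + (-2840 + a(28, -21))*(d(71) + 719)) = 1/(-6385 + (-2840 + 28)*(6*√(11 + 71) + 719)) = 1/(-6385 - 2812*(6*√82 + 719)) = 1/(-6385 - 2812*(719 + 6*√82)) = 1/(-6385 + (-2021828 - 16872*√82)) = 1/(-2028213 - 16872*√82)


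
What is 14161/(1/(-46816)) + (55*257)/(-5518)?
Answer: -3658220886903/5518 ≈ -6.6296e+8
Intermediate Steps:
14161/(1/(-46816)) + (55*257)/(-5518) = 14161/(-1/46816) + 14135*(-1/5518) = 14161*(-46816) - 14135/5518 = -662961376 - 14135/5518 = -3658220886903/5518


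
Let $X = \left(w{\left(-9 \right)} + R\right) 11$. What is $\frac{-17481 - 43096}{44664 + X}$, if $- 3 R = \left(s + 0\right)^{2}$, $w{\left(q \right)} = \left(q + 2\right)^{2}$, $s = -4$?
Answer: $- \frac{181731}{135433} \approx -1.3419$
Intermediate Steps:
$w{\left(q \right)} = \left(2 + q\right)^{2}$
$R = - \frac{16}{3}$ ($R = - \frac{\left(-4 + 0\right)^{2}}{3} = - \frac{\left(-4\right)^{2}}{3} = \left(- \frac{1}{3}\right) 16 = - \frac{16}{3} \approx -5.3333$)
$X = \frac{1441}{3}$ ($X = \left(\left(2 - 9\right)^{2} - \frac{16}{3}\right) 11 = \left(\left(-7\right)^{2} - \frac{16}{3}\right) 11 = \left(49 - \frac{16}{3}\right) 11 = \frac{131}{3} \cdot 11 = \frac{1441}{3} \approx 480.33$)
$\frac{-17481 - 43096}{44664 + X} = \frac{-17481 - 43096}{44664 + \frac{1441}{3}} = - \frac{60577}{\frac{135433}{3}} = \left(-60577\right) \frac{3}{135433} = - \frac{181731}{135433}$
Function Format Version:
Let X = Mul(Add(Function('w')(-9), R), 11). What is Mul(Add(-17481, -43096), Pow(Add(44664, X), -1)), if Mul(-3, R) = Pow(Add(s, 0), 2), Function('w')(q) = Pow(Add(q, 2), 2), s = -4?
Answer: Rational(-181731, 135433) ≈ -1.3419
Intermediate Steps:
Function('w')(q) = Pow(Add(2, q), 2)
R = Rational(-16, 3) (R = Mul(Rational(-1, 3), Pow(Add(-4, 0), 2)) = Mul(Rational(-1, 3), Pow(-4, 2)) = Mul(Rational(-1, 3), 16) = Rational(-16, 3) ≈ -5.3333)
X = Rational(1441, 3) (X = Mul(Add(Pow(Add(2, -9), 2), Rational(-16, 3)), 11) = Mul(Add(Pow(-7, 2), Rational(-16, 3)), 11) = Mul(Add(49, Rational(-16, 3)), 11) = Mul(Rational(131, 3), 11) = Rational(1441, 3) ≈ 480.33)
Mul(Add(-17481, -43096), Pow(Add(44664, X), -1)) = Mul(Add(-17481, -43096), Pow(Add(44664, Rational(1441, 3)), -1)) = Mul(-60577, Pow(Rational(135433, 3), -1)) = Mul(-60577, Rational(3, 135433)) = Rational(-181731, 135433)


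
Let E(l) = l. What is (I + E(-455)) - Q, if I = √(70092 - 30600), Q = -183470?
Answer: 183015 + 6*√1097 ≈ 1.8321e+5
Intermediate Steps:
I = 6*√1097 (I = √39492 = 6*√1097 ≈ 198.73)
(I + E(-455)) - Q = (6*√1097 - 455) - 1*(-183470) = (-455 + 6*√1097) + 183470 = 183015 + 6*√1097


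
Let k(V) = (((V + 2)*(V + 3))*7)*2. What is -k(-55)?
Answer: -38584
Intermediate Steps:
k(V) = 14*(2 + V)*(3 + V) (k(V) = (((2 + V)*(3 + V))*7)*2 = (7*(2 + V)*(3 + V))*2 = 14*(2 + V)*(3 + V))
-k(-55) = -(84 + 14*(-55)² + 70*(-55)) = -(84 + 14*3025 - 3850) = -(84 + 42350 - 3850) = -1*38584 = -38584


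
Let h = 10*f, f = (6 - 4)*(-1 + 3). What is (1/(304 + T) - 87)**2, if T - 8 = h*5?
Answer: 1984078849/262144 ≈ 7568.7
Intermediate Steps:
f = 4 (f = 2*2 = 4)
h = 40 (h = 10*4 = 40)
T = 208 (T = 8 + 40*5 = 8 + 200 = 208)
(1/(304 + T) - 87)**2 = (1/(304 + 208) - 87)**2 = (1/512 - 87)**2 = (-44543/512)**2 = 1984078849/262144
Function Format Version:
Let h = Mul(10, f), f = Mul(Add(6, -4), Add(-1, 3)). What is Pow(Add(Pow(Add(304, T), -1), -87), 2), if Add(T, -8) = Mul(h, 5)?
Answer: Rational(1984078849, 262144) ≈ 7568.7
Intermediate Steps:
f = 4 (f = Mul(2, 2) = 4)
h = 40 (h = Mul(10, 4) = 40)
T = 208 (T = Add(8, Mul(40, 5)) = Add(8, 200) = 208)
Pow(Add(Pow(Add(304, T), -1), -87), 2) = Pow(Add(Pow(Add(304, 208), -1), -87), 2) = Pow(Add(Pow(512, -1), -87), 2) = Pow(Add(Rational(1, 512), -87), 2) = Pow(Rational(-44543, 512), 2) = Rational(1984078849, 262144)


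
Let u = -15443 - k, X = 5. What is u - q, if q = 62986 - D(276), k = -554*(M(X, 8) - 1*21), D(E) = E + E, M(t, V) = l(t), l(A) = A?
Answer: -86741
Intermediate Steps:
M(t, V) = t
D(E) = 2*E
k = 8864 (k = -554*(5 - 1*21) = -554*(5 - 21) = -554*(-16) = 8864)
u = -24307 (u = -15443 - 1*8864 = -15443 - 8864 = -24307)
q = 62434 (q = 62986 - 2*276 = 62986 - 1*552 = 62986 - 552 = 62434)
u - q = -24307 - 1*62434 = -24307 - 62434 = -86741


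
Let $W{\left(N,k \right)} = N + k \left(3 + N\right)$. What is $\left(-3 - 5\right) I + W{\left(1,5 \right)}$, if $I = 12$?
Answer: $-75$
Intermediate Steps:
$\left(-3 - 5\right) I + W{\left(1,5 \right)} = \left(-3 - 5\right) 12 + \left(1 + 3 \cdot 5 + 1 \cdot 5\right) = \left(-8\right) 12 + \left(1 + 15 + 5\right) = -96 + 21 = -75$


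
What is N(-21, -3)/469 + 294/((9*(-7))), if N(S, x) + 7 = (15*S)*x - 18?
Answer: -3806/1407 ≈ -2.7050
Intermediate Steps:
N(S, x) = -25 + 15*S*x (N(S, x) = -7 + ((15*S)*x - 18) = -7 + (15*S*x - 18) = -7 + (-18 + 15*S*x) = -25 + 15*S*x)
N(-21, -3)/469 + 294/((9*(-7))) = (-25 + 15*(-21)*(-3))/469 + 294/((9*(-7))) = (-25 + 945)*(1/469) + 294/(-63) = 920*(1/469) + 294*(-1/63) = 920/469 - 14/3 = -3806/1407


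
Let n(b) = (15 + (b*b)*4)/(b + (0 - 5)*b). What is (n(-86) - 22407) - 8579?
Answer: -10629585/344 ≈ -30900.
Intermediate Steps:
n(b) = -(15 + 4*b**2)/(4*b) (n(b) = (15 + b**2*4)/(b - 5*b) = (15 + 4*b**2)/((-4*b)) = (15 + 4*b**2)*(-1/(4*b)) = -(15 + 4*b**2)/(4*b))
(n(-86) - 22407) - 8579 = ((-1*(-86) - 15/4/(-86)) - 22407) - 8579 = ((86 - 15/4*(-1/86)) - 22407) - 8579 = ((86 + 15/344) - 22407) - 8579 = (29599/344 - 22407) - 8579 = -7678409/344 - 8579 = -10629585/344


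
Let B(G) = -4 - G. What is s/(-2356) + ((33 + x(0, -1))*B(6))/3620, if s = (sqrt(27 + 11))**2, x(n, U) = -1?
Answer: -1173/11222 ≈ -0.10453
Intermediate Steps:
s = 38 (s = (sqrt(38))**2 = 38)
s/(-2356) + ((33 + x(0, -1))*B(6))/3620 = 38/(-2356) + ((33 - 1)*(-4 - 1*6))/3620 = 38*(-1/2356) + (32*(-4 - 6))*(1/3620) = -1/62 + (32*(-10))*(1/3620) = -1/62 - 320*1/3620 = -1/62 - 16/181 = -1173/11222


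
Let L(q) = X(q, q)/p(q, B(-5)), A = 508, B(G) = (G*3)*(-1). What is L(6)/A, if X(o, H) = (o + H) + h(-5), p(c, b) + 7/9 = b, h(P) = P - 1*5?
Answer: 9/32512 ≈ 0.00027682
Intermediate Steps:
B(G) = -3*G (B(G) = (3*G)*(-1) = -3*G)
h(P) = -5 + P (h(P) = P - 5 = -5 + P)
p(c, b) = -7/9 + b
X(o, H) = -10 + H + o (X(o, H) = (o + H) + (-5 - 5) = (H + o) - 10 = -10 + H + o)
L(q) = -45/64 + 9*q/64 (L(q) = (-10 + q + q)/(-7/9 - 3*(-5)) = (-10 + 2*q)/(-7/9 + 15) = (-10 + 2*q)/(128/9) = (-10 + 2*q)*(9/128) = -45/64 + 9*q/64)
L(6)/A = (-45/64 + (9/64)*6)/508 = (-45/64 + 27/32)*(1/508) = (9/64)*(1/508) = 9/32512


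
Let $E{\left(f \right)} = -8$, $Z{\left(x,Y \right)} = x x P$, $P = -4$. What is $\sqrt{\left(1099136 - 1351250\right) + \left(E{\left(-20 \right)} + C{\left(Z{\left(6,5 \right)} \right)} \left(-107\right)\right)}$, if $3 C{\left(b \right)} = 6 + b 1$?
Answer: $20 i \sqrt{618} \approx 497.19 i$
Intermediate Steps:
$Z{\left(x,Y \right)} = - 4 x^{2}$ ($Z{\left(x,Y \right)} = x x \left(-4\right) = x^{2} \left(-4\right) = - 4 x^{2}$)
$C{\left(b \right)} = 2 + \frac{b}{3}$ ($C{\left(b \right)} = \frac{6 + b 1}{3} = \frac{6 + b}{3} = 2 + \frac{b}{3}$)
$\sqrt{\left(1099136 - 1351250\right) + \left(E{\left(-20 \right)} + C{\left(Z{\left(6,5 \right)} \right)} \left(-107\right)\right)} = \sqrt{\left(1099136 - 1351250\right) - \left(8 - \left(2 + \frac{\left(-4\right) 6^{2}}{3}\right) \left(-107\right)\right)} = \sqrt{-252114 - \left(8 - \left(2 + \frac{\left(-4\right) 36}{3}\right) \left(-107\right)\right)} = \sqrt{-252114 - \left(8 - \left(2 + \frac{1}{3} \left(-144\right)\right) \left(-107\right)\right)} = \sqrt{-252114 - \left(8 - \left(2 - 48\right) \left(-107\right)\right)} = \sqrt{-252114 - -4914} = \sqrt{-252114 + \left(-8 + 4922\right)} = \sqrt{-252114 + 4914} = \sqrt{-247200} = 20 i \sqrt{618}$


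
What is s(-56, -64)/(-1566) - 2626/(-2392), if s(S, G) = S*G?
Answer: -85781/72036 ≈ -1.1908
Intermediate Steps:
s(S, G) = G*S
s(-56, -64)/(-1566) - 2626/(-2392) = -64*(-56)/(-1566) - 2626/(-2392) = 3584*(-1/1566) - 2626*(-1/2392) = -1792/783 + 101/92 = -85781/72036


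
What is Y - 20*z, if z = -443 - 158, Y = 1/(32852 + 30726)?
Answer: 764207561/63578 ≈ 12020.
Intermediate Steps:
Y = 1/63578 ≈ 1.5729e-5
z = -601
Y - 20*z = 1/63578 - 20*(-601) = 1/63578 + 12020 = 764207561/63578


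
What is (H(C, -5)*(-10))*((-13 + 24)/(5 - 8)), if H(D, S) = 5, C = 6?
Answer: 550/3 ≈ 183.33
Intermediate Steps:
(H(C, -5)*(-10))*((-13 + 24)/(5 - 8)) = (5*(-10))*((-13 + 24)/(5 - 8)) = -550/(-3) = -550*(-1)/3 = -50*(-11/3) = 550/3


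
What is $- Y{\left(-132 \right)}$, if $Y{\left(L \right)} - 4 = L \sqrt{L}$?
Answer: $-4 + 264 i \sqrt{33} \approx -4.0 + 1516.6 i$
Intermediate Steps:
$Y{\left(L \right)} = 4 + L^{\frac{3}{2}}$ ($Y{\left(L \right)} = 4 + L \sqrt{L} = 4 + L^{\frac{3}{2}}$)
$- Y{\left(-132 \right)} = - (4 + \left(-132\right)^{\frac{3}{2}}) = - (4 - 264 i \sqrt{33}) = -4 + 264 i \sqrt{33}$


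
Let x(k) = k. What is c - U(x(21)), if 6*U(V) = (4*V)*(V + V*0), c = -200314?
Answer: -200608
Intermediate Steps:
U(V) = 2*V²/3 (U(V) = ((4*V)*(V + V*0))/6 = ((4*V)*(V + 0))/6 = ((4*V)*V)/6 = (4*V²)/6 = 2*V²/3)
c - U(x(21)) = -200314 - 2*21²/3 = -200314 - 2*441/3 = -200314 - 1*294 = -200314 - 294 = -200608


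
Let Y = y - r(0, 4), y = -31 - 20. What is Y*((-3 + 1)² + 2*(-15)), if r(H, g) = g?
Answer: 1430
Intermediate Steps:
y = -51
Y = -55 (Y = -51 - 1*4 = -51 - 4 = -55)
Y*((-3 + 1)² + 2*(-15)) = -55*((-3 + 1)² + 2*(-15)) = -55*((-2)² - 30) = -55*(4 - 30) = -55*(-26) = 1430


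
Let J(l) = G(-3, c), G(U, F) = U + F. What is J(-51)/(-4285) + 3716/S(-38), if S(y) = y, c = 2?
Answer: -7961511/81415 ≈ -97.789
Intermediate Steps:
G(U, F) = F + U
J(l) = -1 (J(l) = 2 - 3 = -1)
J(-51)/(-4285) + 3716/S(-38) = -1/(-4285) + 3716/(-38) = -1*(-1/4285) + 3716*(-1/38) = 1/4285 - 1858/19 = -7961511/81415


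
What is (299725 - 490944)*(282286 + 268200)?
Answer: -105263382434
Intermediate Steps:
(299725 - 490944)*(282286 + 268200) = -191219*550486 = -105263382434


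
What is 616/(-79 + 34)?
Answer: -616/45 ≈ -13.689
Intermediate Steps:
616/(-79 + 34) = 616/(-45) = -1/45*616 = -616/45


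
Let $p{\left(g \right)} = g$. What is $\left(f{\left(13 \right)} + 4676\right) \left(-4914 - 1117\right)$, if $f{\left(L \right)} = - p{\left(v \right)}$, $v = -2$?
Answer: $-28213018$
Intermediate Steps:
$f{\left(L \right)} = 2$ ($f{\left(L \right)} = \left(-1\right) \left(-2\right) = 2$)
$\left(f{\left(13 \right)} + 4676\right) \left(-4914 - 1117\right) = \left(2 + 4676\right) \left(-4914 - 1117\right) = 4678 \left(-6031\right) = -28213018$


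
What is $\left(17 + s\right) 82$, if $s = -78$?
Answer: $-5002$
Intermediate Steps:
$\left(17 + s\right) 82 = \left(17 - 78\right) 82 = \left(-61\right) 82 = -5002$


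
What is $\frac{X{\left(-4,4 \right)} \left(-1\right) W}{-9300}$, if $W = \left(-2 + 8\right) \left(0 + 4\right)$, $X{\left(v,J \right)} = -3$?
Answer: $- \frac{6}{775} \approx -0.0077419$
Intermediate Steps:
$W = 24$ ($W = 6 \cdot 4 = 24$)
$\frac{X{\left(-4,4 \right)} \left(-1\right) W}{-9300} = \frac{\left(-3\right) \left(-1\right) 24}{-9300} = 3 \cdot 24 \left(- \frac{1}{9300}\right) = 72 \left(- \frac{1}{9300}\right) = - \frac{6}{775}$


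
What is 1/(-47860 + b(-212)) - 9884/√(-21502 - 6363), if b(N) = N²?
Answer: -1/2916 + 9884*I*√27865/27865 ≈ -0.00034294 + 59.211*I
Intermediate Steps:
1/(-47860 + b(-212)) - 9884/√(-21502 - 6363) = 1/(-47860 + (-212)²) - 9884/√(-21502 - 6363) = 1/(-47860 + 44944) - 9884*(-I*√27865/27865) = 1/(-2916) - 9884*(-I*√27865/27865) = -1/2916 - (-9884)*I*√27865/27865 = -1/2916 + 9884*I*√27865/27865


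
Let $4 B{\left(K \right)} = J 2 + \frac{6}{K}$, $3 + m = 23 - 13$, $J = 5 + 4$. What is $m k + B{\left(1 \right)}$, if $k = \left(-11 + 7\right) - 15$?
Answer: $-127$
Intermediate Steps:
$J = 9$
$m = 7$ ($m = -3 + \left(23 - 13\right) = -3 + 10 = 7$)
$k = -19$ ($k = -4 - 15 = -19$)
$B{\left(K \right)} = \frac{9}{2} + \frac{3}{2 K}$ ($B{\left(K \right)} = \frac{9 \cdot 2 + \frac{6}{K}}{4} = \frac{18 + \frac{6}{K}}{4} = \frac{9}{2} + \frac{3}{2 K}$)
$m k + B{\left(1 \right)} = 7 \left(-19\right) + \frac{3 \left(1 + 3 \cdot 1\right)}{2 \cdot 1} = -133 + \frac{3}{2} \cdot 1 \left(1 + 3\right) = -133 + \frac{3}{2} \cdot 1 \cdot 4 = -133 + 6 = -127$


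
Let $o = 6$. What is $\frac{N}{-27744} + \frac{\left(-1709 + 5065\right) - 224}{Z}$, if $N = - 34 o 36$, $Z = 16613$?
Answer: $\frac{256005}{564842} \approx 0.45323$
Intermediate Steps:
$N = -7344$ ($N = \left(-34\right) 6 \cdot 36 = \left(-204\right) 36 = -7344$)
$\frac{N}{-27744} + \frac{\left(-1709 + 5065\right) - 224}{Z} = - \frac{7344}{-27744} + \frac{\left(-1709 + 5065\right) - 224}{16613} = \left(-7344\right) \left(- \frac{1}{27744}\right) + \left(3356 - 224\right) \frac{1}{16613} = \frac{9}{34} + 3132 \cdot \frac{1}{16613} = \frac{9}{34} + \frac{3132}{16613} = \frac{256005}{564842}$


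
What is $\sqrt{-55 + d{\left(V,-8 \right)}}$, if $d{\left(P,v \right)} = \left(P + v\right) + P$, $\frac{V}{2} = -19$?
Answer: $i \sqrt{139} \approx 11.79 i$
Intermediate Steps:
$V = -38$ ($V = 2 \left(-19\right) = -38$)
$d{\left(P,v \right)} = v + 2 P$
$\sqrt{-55 + d{\left(V,-8 \right)}} = \sqrt{-55 + \left(-8 + 2 \left(-38\right)\right)} = \sqrt{-55 - 84} = \sqrt{-139} = i \sqrt{139}$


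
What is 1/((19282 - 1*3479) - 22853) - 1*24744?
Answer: -174445201/7050 ≈ -24744.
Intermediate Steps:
1/((19282 - 1*3479) - 22853) - 1*24744 = 1/((19282 - 3479) - 22853) - 24744 = 1/(15803 - 22853) - 24744 = 1/(-7050) - 24744 = -1/7050 - 24744 = -174445201/7050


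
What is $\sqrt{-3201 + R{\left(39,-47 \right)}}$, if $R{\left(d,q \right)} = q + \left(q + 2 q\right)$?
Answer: $i \sqrt{3389} \approx 58.215 i$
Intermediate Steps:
$R{\left(d,q \right)} = 4 q$ ($R{\left(d,q \right)} = q + 3 q = 4 q$)
$\sqrt{-3201 + R{\left(39,-47 \right)}} = \sqrt{-3201 + 4 \left(-47\right)} = \sqrt{-3201 - 188} = \sqrt{-3389} = i \sqrt{3389}$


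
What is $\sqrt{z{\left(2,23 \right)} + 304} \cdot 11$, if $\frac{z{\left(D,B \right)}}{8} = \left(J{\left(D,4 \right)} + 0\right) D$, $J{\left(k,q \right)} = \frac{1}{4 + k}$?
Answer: $\frac{22 \sqrt{690}}{3} \approx 192.63$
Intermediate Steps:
$z{\left(D,B \right)} = \frac{8 D}{4 + D}$ ($z{\left(D,B \right)} = 8 \left(\frac{1}{4 + D} + 0\right) D = 8 \frac{D}{4 + D} = \frac{8 D}{4 + D}$)
$\sqrt{z{\left(2,23 \right)} + 304} \cdot 11 = \sqrt{8 \cdot 2 \frac{1}{4 + 2} + 304} \cdot 11 = \sqrt{8 \cdot 2 \cdot \frac{1}{6} + 304} \cdot 11 = \sqrt{\frac{8}{3} + 304} \cdot 11 = \sqrt{\frac{920}{3}} \cdot 11 = \frac{2 \sqrt{690}}{3} \cdot 11 = \frac{22 \sqrt{690}}{3}$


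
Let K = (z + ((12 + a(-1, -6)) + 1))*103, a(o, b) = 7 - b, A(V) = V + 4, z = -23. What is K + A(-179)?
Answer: 134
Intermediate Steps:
A(V) = 4 + V
K = 309 (K = (-23 + ((12 + (7 - 1*(-6))) + 1))*103 = (-23 + ((12 + (7 + 6)) + 1))*103 = (-23 + ((12 + 13) + 1))*103 = (-23 + (25 + 1))*103 = (-23 + 26)*103 = 3*103 = 309)
K + A(-179) = 309 + (4 - 179) = 309 - 175 = 134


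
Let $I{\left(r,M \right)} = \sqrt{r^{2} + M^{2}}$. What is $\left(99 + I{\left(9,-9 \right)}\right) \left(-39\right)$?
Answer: $-3861 - 351 \sqrt{2} \approx -4357.4$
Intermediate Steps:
$I{\left(r,M \right)} = \sqrt{M^{2} + r^{2}}$
$\left(99 + I{\left(9,-9 \right)}\right) \left(-39\right) = \left(99 + \sqrt{\left(-9\right)^{2} + 9^{2}}\right) \left(-39\right) = \left(99 + \sqrt{81 + 81}\right) \left(-39\right) = \left(99 + \sqrt{162}\right) \left(-39\right) = \left(99 + 9 \sqrt{2}\right) \left(-39\right) = -3861 - 351 \sqrt{2}$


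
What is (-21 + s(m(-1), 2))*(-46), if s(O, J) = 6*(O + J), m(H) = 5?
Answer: -966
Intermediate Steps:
s(O, J) = 6*J + 6*O (s(O, J) = 6*(J + O) = 6*J + 6*O)
(-21 + s(m(-1), 2))*(-46) = (-21 + (6*2 + 6*5))*(-46) = (-21 + (12 + 30))*(-46) = (-21 + 42)*(-46) = 21*(-46) = -966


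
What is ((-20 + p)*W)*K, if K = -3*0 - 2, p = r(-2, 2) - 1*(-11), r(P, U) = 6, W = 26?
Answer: 156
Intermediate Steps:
p = 17 (p = 6 - 1*(-11) = 6 + 11 = 17)
K = -2 (K = 0 - 2 = -2)
((-20 + p)*W)*K = ((-20 + 17)*26)*(-2) = -3*26*(-2) = -78*(-2) = 156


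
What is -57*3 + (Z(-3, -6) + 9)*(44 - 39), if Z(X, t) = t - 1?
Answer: -161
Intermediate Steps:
Z(X, t) = -1 + t
-57*3 + (Z(-3, -6) + 9)*(44 - 39) = -57*3 + ((-1 - 6) + 9)*(44 - 39) = -171 + (-7 + 9)*5 = -171 + 2*5 = -171 + 10 = -161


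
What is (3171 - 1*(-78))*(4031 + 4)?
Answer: 13109715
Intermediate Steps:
(3171 - 1*(-78))*(4031 + 4) = (3171 + 78)*4035 = 3249*4035 = 13109715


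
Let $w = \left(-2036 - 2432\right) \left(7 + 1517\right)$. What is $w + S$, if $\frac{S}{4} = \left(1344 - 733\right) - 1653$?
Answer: $-6813400$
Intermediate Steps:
$w = -6809232$ ($w = \left(-4468\right) 1524 = -6809232$)
$S = -4168$ ($S = 4 \left(\left(1344 - 733\right) - 1653\right) = 4 \left(611 - 1653\right) = 4 \left(-1042\right) = -4168$)
$w + S = -6809232 - 4168 = -6813400$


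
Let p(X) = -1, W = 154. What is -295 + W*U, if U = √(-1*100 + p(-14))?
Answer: -295 + 154*I*√101 ≈ -295.0 + 1547.7*I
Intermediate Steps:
U = I*√101 (U = √(-1*100 - 1) = √(-100 - 1) = √(-101) = I*√101 ≈ 10.05*I)
-295 + W*U = -295 + 154*(I*√101) = -295 + 154*I*√101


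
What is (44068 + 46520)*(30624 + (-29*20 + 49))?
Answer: 2726064684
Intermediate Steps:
(44068 + 46520)*(30624 + (-29*20 + 49)) = 90588*(30624 + (-580 + 49)) = 90588*(30624 - 531) = 90588*30093 = 2726064684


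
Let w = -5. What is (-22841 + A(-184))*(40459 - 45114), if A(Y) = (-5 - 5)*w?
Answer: 106092105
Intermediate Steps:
A(Y) = 50 (A(Y) = (-5 - 5)*(-5) = -10*(-5) = 50)
(-22841 + A(-184))*(40459 - 45114) = (-22841 + 50)*(40459 - 45114) = -22791*(-4655) = 106092105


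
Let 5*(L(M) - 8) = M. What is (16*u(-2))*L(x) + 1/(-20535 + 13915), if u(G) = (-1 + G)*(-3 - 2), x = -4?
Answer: 11439359/6620 ≈ 1728.0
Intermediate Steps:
L(M) = 8 + M/5
u(G) = 5 - 5*G (u(G) = (-1 + G)*(-5) = 5 - 5*G)
(16*u(-2))*L(x) + 1/(-20535 + 13915) = (16*(5 - 5*(-2)))*(8 + (⅕)*(-4)) + 1/(-20535 + 13915) = (16*(5 + 10))*(8 - ⅘) + 1/(-6620) = (16*15)*(36/5) - 1/6620 = 240*(36/5) - 1/6620 = 1728 - 1/6620 = 11439359/6620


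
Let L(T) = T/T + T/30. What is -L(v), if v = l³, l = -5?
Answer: 19/6 ≈ 3.1667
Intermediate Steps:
v = -125 (v = (-5)³ = -125)
L(T) = 1 + T/30 (L(T) = 1 + T*(1/30) = 1 + T/30)
-L(v) = -(1 + (1/30)*(-125)) = -(1 - 25/6) = -1*(-19/6) = 19/6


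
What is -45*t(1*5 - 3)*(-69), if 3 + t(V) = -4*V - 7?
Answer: -55890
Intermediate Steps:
t(V) = -10 - 4*V (t(V) = -3 + (-4*V - 7) = -3 + (-7 - 4*V) = -10 - 4*V)
-45*t(1*5 - 3)*(-69) = -45*(-10 - 4*(1*5 - 3))*(-69) = -45*(-10 - 4*(5 - 3))*(-69) = -45*(-10 - 4*2)*(-69) = -45*(-10 - 8)*(-69) = -45*(-18)*(-69) = 810*(-69) = -55890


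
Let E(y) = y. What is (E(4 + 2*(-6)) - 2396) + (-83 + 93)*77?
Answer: -1634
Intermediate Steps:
(E(4 + 2*(-6)) - 2396) + (-83 + 93)*77 = ((4 + 2*(-6)) - 2396) + (-83 + 93)*77 = ((4 - 12) - 2396) + 10*77 = (-8 - 2396) + 770 = -2404 + 770 = -1634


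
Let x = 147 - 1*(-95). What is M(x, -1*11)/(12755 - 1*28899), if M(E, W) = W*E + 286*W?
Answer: 363/1009 ≈ 0.35976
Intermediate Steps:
x = 242 (x = 147 + 95 = 242)
M(E, W) = 286*W + E*W (M(E, W) = E*W + 286*W = 286*W + E*W)
M(x, -1*11)/(12755 - 1*28899) = ((-1*11)*(286 + 242))/(12755 - 1*28899) = (-11*528)/(12755 - 28899) = -5808/(-16144) = -5808*(-1/16144) = 363/1009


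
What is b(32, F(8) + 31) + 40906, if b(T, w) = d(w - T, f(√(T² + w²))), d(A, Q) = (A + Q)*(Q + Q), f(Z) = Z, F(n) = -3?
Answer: 44522 - 32*√113 ≈ 44182.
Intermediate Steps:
d(A, Q) = 2*Q*(A + Q) (d(A, Q) = (A + Q)*(2*Q) = 2*Q*(A + Q))
b(T, w) = 2*√(T² + w²)*(w + √(T² + w²) - T) (b(T, w) = 2*√(T² + w²)*((w - T) + √(T² + w²)) = 2*√(T² + w²)*(w + √(T² + w²) - T))
b(32, F(8) + 31) + 40906 = 2*√(32² + (-3 + 31)²)*((-3 + 31) + √(32² + (-3 + 31)²) - 1*32) + 40906 = 2*√(1024 + 28²)*(28 + √(1024 + 28²) - 32) + 40906 = 2*√(1024 + 784)*(28 + √(1024 + 784) - 32) + 40906 = 2*√1808*(28 + √1808 - 32) + 40906 = 2*(4*√113)*(28 + 4*√113 - 32) + 40906 = 2*(4*√113)*(-4 + 4*√113) + 40906 = 8*√113*(-4 + 4*√113) + 40906 = 40906 + 8*√113*(-4 + 4*√113)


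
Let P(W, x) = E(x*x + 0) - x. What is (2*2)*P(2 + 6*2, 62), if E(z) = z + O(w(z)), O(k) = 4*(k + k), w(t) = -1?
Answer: 15096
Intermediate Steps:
O(k) = 8*k (O(k) = 4*(2*k) = 8*k)
E(z) = -8 + z (E(z) = z + 8*(-1) = z - 8 = -8 + z)
P(W, x) = -8 + x² - x (P(W, x) = (-8 + (x*x + 0)) - x = (-8 + (x² + 0)) - x = (-8 + x²) - x = -8 + x² - x)
(2*2)*P(2 + 6*2, 62) = (2*2)*(-8 + 62² - 1*62) = 4*(-8 + 3844 - 62) = 4*3774 = 15096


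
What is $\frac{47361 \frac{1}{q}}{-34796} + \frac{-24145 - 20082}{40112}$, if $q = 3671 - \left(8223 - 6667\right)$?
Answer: $- \frac{271393436501}{245998673040} \approx -1.1032$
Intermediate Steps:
$q = 2115$ ($q = 3671 - \left(8223 - 6667\right) = 3671 - 1556 = 2115$)
$\frac{47361 \frac{1}{q}}{-34796} + \frac{-24145 - 20082}{40112} = \frac{47361 \cdot \frac{1}{2115}}{-34796} + \frac{-24145 - 20082}{40112} = 47361 \cdot \frac{1}{2115} \left(- \frac{1}{34796}\right) + \left(-24145 - 20082\right) \frac{1}{40112} = \frac{15787}{705} \left(- \frac{1}{34796}\right) - \frac{44227}{40112} = - \frac{15787}{24531180} - \frac{44227}{40112} = - \frac{271393436501}{245998673040}$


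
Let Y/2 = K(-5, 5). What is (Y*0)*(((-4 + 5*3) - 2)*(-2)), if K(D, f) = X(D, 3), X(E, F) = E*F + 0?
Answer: 0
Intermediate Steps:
X(E, F) = E*F
K(D, f) = 3*D (K(D, f) = D*3 = 3*D)
Y = -30 (Y = 2*(3*(-5)) = 2*(-15) = -30)
(Y*0)*(((-4 + 5*3) - 2)*(-2)) = (-30*0)*(((-4 + 5*3) - 2)*(-2)) = 0*(((-4 + 15) - 2)*(-2)) = 0*((11 - 2)*(-2)) = 0*(9*(-2)) = 0*(-18) = 0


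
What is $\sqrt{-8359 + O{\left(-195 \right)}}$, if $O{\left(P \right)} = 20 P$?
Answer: $i \sqrt{12259} \approx 110.72 i$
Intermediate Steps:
$\sqrt{-8359 + O{\left(-195 \right)}} = \sqrt{-8359 + 20 \left(-195\right)} = \sqrt{-8359 - 3900} = \sqrt{-12259} = i \sqrt{12259}$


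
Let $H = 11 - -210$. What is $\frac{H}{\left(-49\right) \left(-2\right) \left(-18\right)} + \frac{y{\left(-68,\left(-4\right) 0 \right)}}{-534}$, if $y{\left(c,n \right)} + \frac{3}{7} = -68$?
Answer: $\frac{449}{156996} \approx 0.0028599$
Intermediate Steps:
$y{\left(c,n \right)} = - \frac{479}{7}$ ($y{\left(c,n \right)} = - \frac{3}{7} - 68 = - \frac{479}{7}$)
$H = 221$ ($H = 11 + 210 = 221$)
$\frac{H}{\left(-49\right) \left(-2\right) \left(-18\right)} + \frac{y{\left(-68,\left(-4\right) 0 \right)}}{-534} = \frac{221}{\left(-49\right) \left(-2\right) \left(-18\right)} - \frac{479}{7 \left(-534\right)} = \frac{221}{98 \left(-18\right)} - - \frac{479}{3738} = \frac{221}{-1764} + \frac{479}{3738} = 221 \left(- \frac{1}{1764}\right) + \frac{479}{3738} = - \frac{221}{1764} + \frac{479}{3738} = \frac{449}{156996}$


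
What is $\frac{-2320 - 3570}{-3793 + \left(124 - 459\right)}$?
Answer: $\frac{2945}{2064} \approx 1.4268$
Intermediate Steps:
$\frac{-2320 - 3570}{-3793 + \left(124 - 459\right)} = - \frac{5890}{-3793 + \left(124 - 459\right)} = - \frac{5890}{-3793 - 335} = - \frac{5890}{-4128} = \left(-5890\right) \left(- \frac{1}{4128}\right) = \frac{2945}{2064}$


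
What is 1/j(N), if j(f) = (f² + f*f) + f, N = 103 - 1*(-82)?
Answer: 1/68635 ≈ 1.4570e-5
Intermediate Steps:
N = 185 (N = 103 + 82 = 185)
j(f) = f + 2*f² (j(f) = (f² + f²) + f = 2*f² + f = f + 2*f²)
1/j(N) = 1/(185*(1 + 2*185)) = 1/(185*(1 + 370)) = 1/(185*371) = 1/68635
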